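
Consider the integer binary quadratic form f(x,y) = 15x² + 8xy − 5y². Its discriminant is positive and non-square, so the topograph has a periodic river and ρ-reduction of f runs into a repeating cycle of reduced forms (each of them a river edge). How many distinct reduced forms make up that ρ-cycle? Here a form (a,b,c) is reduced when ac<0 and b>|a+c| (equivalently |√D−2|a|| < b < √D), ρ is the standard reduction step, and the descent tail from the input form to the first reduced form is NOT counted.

D = 364, ⌊√D⌋ = 19
descent: ρ → (-5,12,11)  [lands on river]
river: ρ → (11,10,-6)
river: ρ → (-6,14,7)
river: ρ → (7,14,-6)
river: ρ → (-6,10,11)
river: ρ → (11,12,-5)
river: ρ → (-5,18,2)
river: ρ → (2,18,-5)
ρ-cycle length = 8 (tail of 1 descent step not counted)

8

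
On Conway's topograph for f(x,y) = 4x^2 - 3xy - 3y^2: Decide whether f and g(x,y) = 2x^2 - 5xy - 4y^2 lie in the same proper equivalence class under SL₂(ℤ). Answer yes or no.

D₁ = 57, D₂ = 57
river cycle of f (length 6): (-3, 3, 4), (4, 5, -2), (-2, 7, 1), (1, 7, -2), (-2, 5, 4), (4, 3, -3)
river cycle of g (length 6): (-4, 5, 2), (2, 7, -1), (-1, 7, 2), (2, 5, -4), (-4, 3, 3), (3, 3, -4)
cycles differ ⇒ inequivalent

no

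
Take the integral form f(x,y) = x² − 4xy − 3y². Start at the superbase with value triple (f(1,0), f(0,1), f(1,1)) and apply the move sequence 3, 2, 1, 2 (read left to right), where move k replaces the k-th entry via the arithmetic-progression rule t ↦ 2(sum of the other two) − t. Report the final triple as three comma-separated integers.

start (1,-3,-6) = (f(1,0),f(0,1),f(1,1))
replace slot 3: 2·(1+(-3)) − (-6) = 2 → (1,-3,2)
replace slot 2: 2·(1+2) − (-3) = 9 → (1,9,2)
replace slot 1: 2·(9+2) − 1 = 21 → (21,9,2)
replace slot 2: 2·(21+2) − 9 = 37 → (21,37,2)

21,37,2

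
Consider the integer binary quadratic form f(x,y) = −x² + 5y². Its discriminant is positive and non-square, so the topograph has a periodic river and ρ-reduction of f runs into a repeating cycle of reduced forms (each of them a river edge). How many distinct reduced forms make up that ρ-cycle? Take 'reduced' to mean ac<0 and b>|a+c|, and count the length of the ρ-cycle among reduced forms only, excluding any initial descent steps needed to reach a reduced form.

D = 20, ⌊√D⌋ = 4
descent: ρ → (5,0,-1)
descent: ρ → (-1,4,1)  [lands on river]
river: ρ → (1,4,-1)
ρ-cycle length = 2 (tail of 2 descent steps not counted)

2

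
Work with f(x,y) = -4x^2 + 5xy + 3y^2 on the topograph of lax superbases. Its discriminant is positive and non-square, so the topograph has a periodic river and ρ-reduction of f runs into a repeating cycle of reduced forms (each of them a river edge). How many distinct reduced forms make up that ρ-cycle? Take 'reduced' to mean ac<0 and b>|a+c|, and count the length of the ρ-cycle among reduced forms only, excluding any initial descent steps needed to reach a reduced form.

D = 73, ⌊√D⌋ = 8
river: ρ → (3,7,-2)
river: ρ → (-2,5,6)
river: ρ → (6,7,-1)
river: ρ → (-1,7,6)
river: ρ → (6,5,-2)
river: ρ → (-2,7,3)
river: ρ → (3,5,-4)
river: ρ → (-4,3,4)
river: ρ → (4,5,-3)
river: ρ → (-3,7,2)
river: ρ → (2,5,-6)
river: ρ → (-6,7,1)
river: ρ → (1,7,-6)
river: ρ → (-6,5,2)
river: ρ → (2,7,-3)
river: ρ → (-3,5,4)
river: ρ → (4,3,-4)
river: ρ → (-4,5,3)
ρ-cycle length = 18 (tail of 0 descent steps not counted)

18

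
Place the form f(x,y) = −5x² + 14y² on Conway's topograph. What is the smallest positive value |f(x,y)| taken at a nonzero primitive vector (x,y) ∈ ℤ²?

descent: ρ → (14,0,-5)
descent: ρ → (-5,10,9)  [lands on river]
river: ρ → (9,8,-6)
river: ρ → (-6,16,1)
river: ρ → (1,16,-6)
river: ρ → (-6,8,9)
river: ρ → (9,10,-5)
closes: descent 2, river 6
min |a| on river = 1

1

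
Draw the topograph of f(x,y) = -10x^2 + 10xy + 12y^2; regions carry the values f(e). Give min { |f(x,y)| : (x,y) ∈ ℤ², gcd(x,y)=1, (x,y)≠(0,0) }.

river: ρ → (12,14,-8)
river: ρ → (-8,18,8)
river: ρ → (8,14,-12)
river: ρ → (-12,10,10)
river: ρ → (10,10,-12)
river: ρ → (-12,14,8)
river: ρ → (8,18,-8)
river: ρ → (-8,14,12)
river: ρ → (12,10,-10)
river: ρ → (-10,10,12)
closes: descent 0, river 10
min |a| on river = 8

8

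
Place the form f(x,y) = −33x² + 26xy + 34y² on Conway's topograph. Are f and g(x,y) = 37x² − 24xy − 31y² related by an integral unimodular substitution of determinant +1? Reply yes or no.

D₁ = 5164, D₂ = 5164
river cycle of f (length 62): (34, 42, -25), (-25, 58, 18), (18, 50, -37), (-37, 24, 31), (31, 38, -30), (-30, 22, 39), (39, 56, -13), (-13, 48, 55), (55, 62, -6), (-6, 70, 11), … (52 more)
river cycle of g (length 62): (-31, 24, 37), (37, 50, -18), (-18, 58, 25), (25, 42, -34), (-34, 26, 33), (33, 40, -27), (-27, 68, 5), (5, 62, -66), (-66, 70, 1), (1, 70, -66), … (52 more)
cycles differ ⇒ inequivalent

no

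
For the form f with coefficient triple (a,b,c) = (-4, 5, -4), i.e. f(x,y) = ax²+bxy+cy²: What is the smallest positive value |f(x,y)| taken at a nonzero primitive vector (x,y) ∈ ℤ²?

translate: b→3 (≡-5 mod 8), so (4,-5,4)→(4,3,3)
flip: (4,3,3)→(3,-3,4)
translate: b→3 (≡-3 mod 6), so (3,-3,4)→(3,3,4)
reduced (well bottom): (3,3,4) with a≤c, −a<b≤a
well minimum |f| = |-3| = 3 (negative-definite)

3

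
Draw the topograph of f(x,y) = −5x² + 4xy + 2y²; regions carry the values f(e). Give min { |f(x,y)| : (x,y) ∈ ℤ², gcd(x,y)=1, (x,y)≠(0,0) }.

river: ρ → (2,4,-5)
river: ρ → (-5,6,1)
river: ρ → (1,6,-5)
river: ρ → (-5,4,2)
closes: descent 0, river 4
min |a| on river = 1

1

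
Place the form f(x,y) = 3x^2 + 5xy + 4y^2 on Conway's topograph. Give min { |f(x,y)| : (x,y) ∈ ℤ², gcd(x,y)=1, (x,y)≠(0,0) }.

translate: b→-1 (≡5 mod 6), so (3,5,4)→(3,-1,2)
flip: (3,-1,2)→(2,1,3)
reduced (well bottom): (2,1,3) with a≤c, −a<b≤a
well minimum = a = 2

2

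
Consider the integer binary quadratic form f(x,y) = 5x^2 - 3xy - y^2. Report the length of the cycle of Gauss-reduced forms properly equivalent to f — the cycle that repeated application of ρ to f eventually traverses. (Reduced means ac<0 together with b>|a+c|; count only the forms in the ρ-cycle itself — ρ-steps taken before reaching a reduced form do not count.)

D = 29, ⌊√D⌋ = 5
descent: ρ → (-1,5,1)  [lands on river]
river: ρ → (1,5,-1)
ρ-cycle length = 2 (tail of 1 descent step not counted)

2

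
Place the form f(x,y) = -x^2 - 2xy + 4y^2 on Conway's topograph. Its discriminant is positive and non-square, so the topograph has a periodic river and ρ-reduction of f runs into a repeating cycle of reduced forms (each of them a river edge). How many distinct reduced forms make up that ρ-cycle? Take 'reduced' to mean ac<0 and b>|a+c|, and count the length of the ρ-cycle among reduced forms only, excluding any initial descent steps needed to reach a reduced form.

D = 20, ⌊√D⌋ = 4
descent: ρ → (4,2,-1)
descent: ρ → (-1,4,1)  [lands on river]
river: ρ → (1,4,-1)
ρ-cycle length = 2 (tail of 2 descent steps not counted)

2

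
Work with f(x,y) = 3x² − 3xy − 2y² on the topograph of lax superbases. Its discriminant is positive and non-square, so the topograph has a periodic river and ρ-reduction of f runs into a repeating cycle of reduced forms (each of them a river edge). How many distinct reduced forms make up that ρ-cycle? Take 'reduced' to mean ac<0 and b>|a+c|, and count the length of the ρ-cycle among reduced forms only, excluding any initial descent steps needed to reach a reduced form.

D = 33, ⌊√D⌋ = 5
descent: ρ → (-2,3,3)  [lands on river]
river: ρ → (3,3,-2)
river: ρ → (-2,5,1)
river: ρ → (1,5,-2)
ρ-cycle length = 4 (tail of 1 descent step not counted)

4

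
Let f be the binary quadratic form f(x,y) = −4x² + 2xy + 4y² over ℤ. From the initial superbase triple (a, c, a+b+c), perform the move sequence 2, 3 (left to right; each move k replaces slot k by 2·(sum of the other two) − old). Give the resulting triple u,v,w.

start (-4,4,2) = (f(1,0),f(0,1),f(1,1))
replace slot 2: 2·((-4)+2) − 4 = -8 → (-4,-8,2)
replace slot 3: 2·((-4)+(-8)) − 2 = -26 → (-4,-8,-26)

-4,-8,-26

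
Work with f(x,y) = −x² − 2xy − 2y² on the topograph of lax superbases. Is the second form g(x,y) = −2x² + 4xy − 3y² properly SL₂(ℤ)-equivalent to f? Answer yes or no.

D₁ = -4, D₂ = -8
discriminants differ ⇒ not SL₂(ℤ)-equivalent

no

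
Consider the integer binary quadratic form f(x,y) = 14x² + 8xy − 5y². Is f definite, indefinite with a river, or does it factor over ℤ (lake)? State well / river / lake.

D = b²−4ac = 8² − 4·14·(-5) = 344
D > 0 non-square ⇒ indefinite ⇒ periodic river

river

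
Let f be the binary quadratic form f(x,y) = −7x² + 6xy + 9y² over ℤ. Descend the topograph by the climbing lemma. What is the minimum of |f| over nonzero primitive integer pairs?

river: ρ → (9,12,-4)
river: ρ → (-4,12,9)
river: ρ → (9,6,-7)
river: ρ → (-7,8,8)
river: ρ → (8,8,-7)
river: ρ → (-7,6,9)
closes: descent 0, river 6
min |a| on river = 4

4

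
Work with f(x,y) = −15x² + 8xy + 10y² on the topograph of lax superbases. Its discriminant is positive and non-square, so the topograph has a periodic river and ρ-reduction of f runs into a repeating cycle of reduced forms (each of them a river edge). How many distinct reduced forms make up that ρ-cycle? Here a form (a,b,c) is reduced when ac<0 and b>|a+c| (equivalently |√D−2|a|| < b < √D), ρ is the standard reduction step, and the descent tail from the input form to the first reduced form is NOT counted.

D = 664, ⌊√D⌋ = 25
river: ρ → (10,12,-13)
river: ρ → (-13,14,9)
river: ρ → (9,22,-5)
river: ρ → (-5,18,17)
river: ρ → (17,16,-6)
river: ρ → (-6,20,11)
river: ρ → (11,24,-2)
river: ρ → (-2,24,11)
river: ρ → (11,20,-6)
river: ρ → (-6,16,17)
river: ρ → (17,18,-5)
river: ρ → (-5,22,9)
river: ρ → (9,14,-13)
river: ρ → (-13,12,10)
river: ρ → (10,8,-15)
river: ρ → (-15,22,3)
river: ρ → (3,20,-22)
river: ρ → (-22,24,1)
river: ρ → (1,24,-22)
river: ρ → (-22,20,3)
river: ρ → (3,22,-15)
river: ρ → (-15,8,10)
ρ-cycle length = 22 (tail of 0 descent steps not counted)

22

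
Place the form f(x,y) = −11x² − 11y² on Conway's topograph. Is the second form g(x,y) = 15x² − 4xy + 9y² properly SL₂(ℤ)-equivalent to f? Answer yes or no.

D₁ = -484, D₂ = -524
discriminants differ ⇒ not SL₂(ℤ)-equivalent

no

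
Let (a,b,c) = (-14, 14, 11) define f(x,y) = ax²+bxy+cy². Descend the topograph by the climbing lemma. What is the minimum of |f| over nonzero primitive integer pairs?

river: ρ → (11,8,-17)
river: ρ → (-17,26,2)
river: ρ → (2,26,-17)
river: ρ → (-17,8,11)
river: ρ → (11,14,-14)
river: ρ → (-14,14,11)
closes: descent 0, river 6
min |a| on river = 2

2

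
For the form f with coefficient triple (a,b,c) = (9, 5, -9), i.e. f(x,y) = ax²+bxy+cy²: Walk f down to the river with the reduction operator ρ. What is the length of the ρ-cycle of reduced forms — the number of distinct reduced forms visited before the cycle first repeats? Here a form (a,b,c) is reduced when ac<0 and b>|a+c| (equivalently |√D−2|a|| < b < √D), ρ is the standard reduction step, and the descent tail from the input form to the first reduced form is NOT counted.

D = 349, ⌊√D⌋ = 18
river: ρ → (-9,13,5)
river: ρ → (5,17,-3)
river: ρ → (-3,13,15)
river: ρ → (15,17,-1)
river: ρ → (-1,17,15)
river: ρ → (15,13,-3)
river: ρ → (-3,17,5)
river: ρ → (5,13,-9)
river: ρ → (-9,5,9)
river: ρ → (9,13,-5)
river: ρ → (-5,17,3)
river: ρ → (3,13,-15)
river: ρ → (-15,17,1)
river: ρ → (1,17,-15)
river: ρ → (-15,13,3)
river: ρ → (3,17,-5)
river: ρ → (-5,13,9)
river: ρ → (9,5,-9)
ρ-cycle length = 18 (tail of 0 descent steps not counted)

18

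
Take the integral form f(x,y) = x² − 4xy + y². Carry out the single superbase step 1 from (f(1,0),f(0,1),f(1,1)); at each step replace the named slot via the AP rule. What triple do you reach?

start (1,1,-2) = (f(1,0),f(0,1),f(1,1))
replace slot 1: 2·(1+(-2)) − 1 = -3 → (-3,1,-2)

-3,1,-2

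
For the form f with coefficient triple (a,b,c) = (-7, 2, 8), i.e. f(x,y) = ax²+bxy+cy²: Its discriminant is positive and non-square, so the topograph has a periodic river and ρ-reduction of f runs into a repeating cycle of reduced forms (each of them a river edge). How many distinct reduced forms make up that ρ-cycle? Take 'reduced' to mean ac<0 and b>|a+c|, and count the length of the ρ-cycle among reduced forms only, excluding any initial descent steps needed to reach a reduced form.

D = 228, ⌊√D⌋ = 15
river: ρ → (8,14,-1)
river: ρ → (-1,14,8)
river: ρ → (8,2,-7)
river: ρ → (-7,12,3)
river: ρ → (3,12,-7)
river: ρ → (-7,2,8)
ρ-cycle length = 6 (tail of 0 descent steps not counted)

6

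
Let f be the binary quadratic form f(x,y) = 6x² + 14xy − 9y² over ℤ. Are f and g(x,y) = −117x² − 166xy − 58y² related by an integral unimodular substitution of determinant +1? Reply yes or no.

D₁ = 412, D₂ = 412
river cycle of f (length 12): (-9, 4, 11), (11, 18, -2), (-2, 18, 11), (11, 4, -9), (-9, 14, 6), (6, 10, -13), (-13, 16, 3), (3, 20, -1), (-1, 20, 3), (3, 16, -13), … (2 more)
river cycle of g (length 12): (-9, 4, 11), (11, 18, -2), (-2, 18, 11), (11, 4, -9), (-9, 14, 6), (6, 10, -13), (-13, 16, 3), (3, 20, -1), (-1, 20, 3), (3, 16, -13), … (2 more)
cycles coincide ⇒ equivalent

yes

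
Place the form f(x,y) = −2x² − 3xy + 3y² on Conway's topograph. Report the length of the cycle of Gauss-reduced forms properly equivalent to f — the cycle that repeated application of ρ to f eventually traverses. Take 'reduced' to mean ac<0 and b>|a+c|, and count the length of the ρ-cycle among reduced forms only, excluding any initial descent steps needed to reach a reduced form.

D = 33, ⌊√D⌋ = 5
descent: ρ → (3,3,-2)  [lands on river]
river: ρ → (-2,5,1)
river: ρ → (1,5,-2)
river: ρ → (-2,3,3)
ρ-cycle length = 4 (tail of 1 descent step not counted)

4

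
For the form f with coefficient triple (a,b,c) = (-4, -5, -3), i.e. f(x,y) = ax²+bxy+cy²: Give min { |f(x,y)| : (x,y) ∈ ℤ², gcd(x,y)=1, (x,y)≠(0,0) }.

translate: b→-3 (≡5 mod 8), so (4,5,3)→(4,-3,2)
flip: (4,-3,2)→(2,3,4)
translate: b→-1 (≡3 mod 4), so (2,3,4)→(2,-1,3)
reduced (well bottom): (2,-1,3) with a≤c, −a<b≤a
well minimum |f| = |-2| = 2 (negative-definite)

2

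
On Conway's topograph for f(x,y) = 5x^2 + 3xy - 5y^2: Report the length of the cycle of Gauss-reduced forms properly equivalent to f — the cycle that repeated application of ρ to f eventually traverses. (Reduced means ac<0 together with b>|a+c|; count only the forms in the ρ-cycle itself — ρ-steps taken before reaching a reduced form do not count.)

D = 109, ⌊√D⌋ = 10
river: ρ → (-5,7,3)
river: ρ → (3,5,-7)
river: ρ → (-7,9,1)
river: ρ → (1,9,-7)
river: ρ → (-7,5,3)
river: ρ → (3,7,-5)
river: ρ → (-5,3,5)
river: ρ → (5,7,-3)
river: ρ → (-3,5,7)
river: ρ → (7,9,-1)
river: ρ → (-1,9,7)
river: ρ → (7,5,-3)
river: ρ → (-3,7,5)
river: ρ → (5,3,-5)
ρ-cycle length = 14 (tail of 0 descent steps not counted)

14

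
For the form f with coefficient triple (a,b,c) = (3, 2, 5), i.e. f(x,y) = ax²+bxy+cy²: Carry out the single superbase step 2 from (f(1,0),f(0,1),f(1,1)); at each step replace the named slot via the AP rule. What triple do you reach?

start (3,5,10) = (f(1,0),f(0,1),f(1,1))
replace slot 2: 2·(3+10) − 5 = 21 → (3,21,10)

3,21,10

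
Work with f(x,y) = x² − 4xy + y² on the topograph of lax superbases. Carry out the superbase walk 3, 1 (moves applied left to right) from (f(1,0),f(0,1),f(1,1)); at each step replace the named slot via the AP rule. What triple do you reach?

start (1,1,-2) = (f(1,0),f(0,1),f(1,1))
replace slot 3: 2·(1+1) − (-2) = 6 → (1,1,6)
replace slot 1: 2·(1+6) − 1 = 13 → (13,1,6)

13,1,6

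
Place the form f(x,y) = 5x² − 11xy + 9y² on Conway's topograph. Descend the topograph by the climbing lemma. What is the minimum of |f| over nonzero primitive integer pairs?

translate: b→-1 (≡-11 mod 10), so (5,-11,9)→(5,-1,3)
flip: (5,-1,3)→(3,1,5)
reduced (well bottom): (3,1,5) with a≤c, −a<b≤a
well minimum = a = 3

3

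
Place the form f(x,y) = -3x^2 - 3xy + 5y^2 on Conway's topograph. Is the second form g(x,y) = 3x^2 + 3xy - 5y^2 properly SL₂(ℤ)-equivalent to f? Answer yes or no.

D₁ = 69, D₂ = 69
river cycle of f (length 4): (5, 3, -3), (-3, 3, 5), (5, 7, -1), (-1, 7, 5)
river cycle of g (length 4): (-5, 7, 1), (1, 7, -5), (-5, 3, 3), (3, 3, -5)
cycles differ ⇒ inequivalent

no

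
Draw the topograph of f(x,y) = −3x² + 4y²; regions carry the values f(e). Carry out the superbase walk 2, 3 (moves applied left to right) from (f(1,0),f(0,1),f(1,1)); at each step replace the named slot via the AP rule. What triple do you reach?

start (-3,4,1) = (f(1,0),f(0,1),f(1,1))
replace slot 2: 2·((-3)+1) − 4 = -8 → (-3,-8,1)
replace slot 3: 2·((-3)+(-8)) − 1 = -23 → (-3,-8,-23)

-3,-8,-23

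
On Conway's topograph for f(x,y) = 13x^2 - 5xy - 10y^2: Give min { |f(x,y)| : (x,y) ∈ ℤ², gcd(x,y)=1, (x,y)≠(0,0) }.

descent: ρ → (-10,5,13)  [lands on river]
river: ρ → (13,21,-2)
river: ρ → (-2,23,2)
river: ρ → (2,21,-13)
river: ρ → (-13,5,10)
river: ρ → (10,15,-8)
river: ρ → (-8,17,8)
river: ρ → (8,15,-10)
closes: descent 1, river 8
min |a| on river = 2

2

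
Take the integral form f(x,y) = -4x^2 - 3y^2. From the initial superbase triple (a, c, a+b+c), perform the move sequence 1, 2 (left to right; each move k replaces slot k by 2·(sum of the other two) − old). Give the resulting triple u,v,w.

start (-4,-3,-7) = (f(1,0),f(0,1),f(1,1))
replace slot 1: 2·((-3)+(-7)) − (-4) = -16 → (-16,-3,-7)
replace slot 2: 2·((-16)+(-7)) − (-3) = -43 → (-16,-43,-7)

-16,-43,-7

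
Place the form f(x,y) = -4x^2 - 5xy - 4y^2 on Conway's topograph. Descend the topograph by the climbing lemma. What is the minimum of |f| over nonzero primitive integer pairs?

translate: b→-3 (≡5 mod 8), so (4,5,4)→(4,-3,3)
flip: (4,-3,3)→(3,3,4)
reduced (well bottom): (3,3,4) with a≤c, −a<b≤a
well minimum |f| = |-3| = 3 (negative-definite)

3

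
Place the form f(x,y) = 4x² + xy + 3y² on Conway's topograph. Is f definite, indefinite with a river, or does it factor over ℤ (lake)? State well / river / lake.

D = b²−4ac = 1² − 4·4·3 = -47
D < 0 ⇒ definite ⇒ every region one sign ⇒ single well

well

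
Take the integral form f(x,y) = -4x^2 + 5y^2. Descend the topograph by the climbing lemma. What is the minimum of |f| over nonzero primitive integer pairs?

descent: ρ → (5,0,-4)
descent: ρ → (-4,8,1)  [lands on river]
river: ρ → (1,8,-4)
closes: descent 2, river 2
min |a| on river = 1

1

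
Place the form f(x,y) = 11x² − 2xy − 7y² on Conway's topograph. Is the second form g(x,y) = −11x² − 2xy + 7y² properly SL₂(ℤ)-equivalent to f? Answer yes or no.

D₁ = 312, D₂ = 312
river cycle of f (length 4): (-7, 16, 2), (2, 16, -7), (-7, 12, 6), (6, 12, -7)
river cycle of g (length 4): (7, 16, -2), (-2, 16, 7), (7, 12, -6), (-6, 12, 7)
cycles differ ⇒ inequivalent

no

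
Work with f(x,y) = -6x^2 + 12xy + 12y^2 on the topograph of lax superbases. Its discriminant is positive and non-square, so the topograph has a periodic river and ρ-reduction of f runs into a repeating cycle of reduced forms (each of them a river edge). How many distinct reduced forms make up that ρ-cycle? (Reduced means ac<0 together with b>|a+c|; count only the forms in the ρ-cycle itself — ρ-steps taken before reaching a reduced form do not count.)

D = 432, ⌊√D⌋ = 20
river: ρ → (12,12,-6)
river: ρ → (-6,12,12)
ρ-cycle length = 2 (tail of 0 descent steps not counted)

2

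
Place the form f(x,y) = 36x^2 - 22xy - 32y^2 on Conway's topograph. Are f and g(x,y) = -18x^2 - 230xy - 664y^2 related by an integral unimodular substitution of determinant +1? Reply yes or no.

D₁ = 5092, D₂ = 5092
river cycle of f (length 36): (-32, 22, 36), (36, 50, -18), (-18, 58, 24), (24, 38, -38), (-38, 38, 24), (24, 58, -18), (-18, 50, 36), (36, 22, -32), (-32, 42, 26), (26, 62, -12), … (26 more)
river cycle of g (length 36): (-18, 58, 24), (24, 38, -38), (-38, 38, 24), (24, 58, -18), (-18, 50, 36), (36, 22, -32), (-32, 42, 26), (26, 62, -12), (-12, 58, 36), (36, 14, -34), … (26 more)
cycles coincide ⇒ equivalent

yes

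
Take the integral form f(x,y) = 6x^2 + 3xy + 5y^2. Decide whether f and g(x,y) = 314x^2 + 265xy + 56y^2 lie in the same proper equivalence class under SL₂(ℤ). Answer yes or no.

D₁ = -111, D₂ = -111
f: flip: (6,3,5)→(5,-3,6)
f: reduced (well bottom): (5,-3,6) with a≤c, −a<b≤a
g: flip: (314,265,56)→(56,-265,314)
g: translate: b→-41 (≡-265 mod 112), so (56,-265,314)→(56,-41,8)
g: flip: (56,-41,8)→(8,41,56)
g: translate: b→-7 (≡41 mod 16), so (8,41,56)→(8,-7,5)
g: flip: (8,-7,5)→(5,7,8)
g: translate: b→-3 (≡7 mod 10), so (5,7,8)→(5,-3,6)
g: reduced (well bottom): (5,-3,6) with a≤c, −a<b≤a
reduced forms (5, -3, 6) vs (5, -3, 6) ⇒ equivalent

yes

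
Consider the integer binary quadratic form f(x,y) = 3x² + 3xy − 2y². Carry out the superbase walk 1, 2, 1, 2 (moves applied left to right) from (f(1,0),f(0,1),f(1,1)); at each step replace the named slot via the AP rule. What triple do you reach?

start (3,-2,4) = (f(1,0),f(0,1),f(1,1))
replace slot 1: 2·((-2)+4) − 3 = 1 → (1,-2,4)
replace slot 2: 2·(1+4) − (-2) = 12 → (1,12,4)
replace slot 1: 2·(12+4) − 1 = 31 → (31,12,4)
replace slot 2: 2·(31+4) − 12 = 58 → (31,58,4)

31,58,4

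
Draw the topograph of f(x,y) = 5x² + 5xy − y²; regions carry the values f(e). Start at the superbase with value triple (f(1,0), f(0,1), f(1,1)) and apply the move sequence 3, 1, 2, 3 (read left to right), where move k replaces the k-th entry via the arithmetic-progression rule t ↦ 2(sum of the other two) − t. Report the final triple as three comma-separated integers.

start (5,-1,9) = (f(1,0),f(0,1),f(1,1))
replace slot 3: 2·(5+(-1)) − 9 = -1 → (5,-1,-1)
replace slot 1: 2·((-1)+(-1)) − 5 = -9 → (-9,-1,-1)
replace slot 2: 2·((-9)+(-1)) − (-1) = -19 → (-9,-19,-1)
replace slot 3: 2·((-9)+(-19)) − (-1) = -55 → (-9,-19,-55)

-9,-19,-55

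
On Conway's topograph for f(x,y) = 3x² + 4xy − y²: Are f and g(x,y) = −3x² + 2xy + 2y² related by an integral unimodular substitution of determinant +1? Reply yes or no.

D₁ = 28, D₂ = 28
river cycle of f (length 4): (-1, 4, 3), (3, 2, -2), (-2, 2, 3), (3, 4, -1)
river cycle of g (length 4): (2, 2, -3), (-3, 4, 1), (1, 4, -3), (-3, 2, 2)
cycles differ ⇒ inequivalent

no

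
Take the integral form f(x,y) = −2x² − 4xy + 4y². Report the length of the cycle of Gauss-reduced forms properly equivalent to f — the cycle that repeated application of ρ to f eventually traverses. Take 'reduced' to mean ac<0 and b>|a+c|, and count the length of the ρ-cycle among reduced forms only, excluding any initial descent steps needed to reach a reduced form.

D = 48, ⌊√D⌋ = 6
descent: ρ → (4,4,-2)  [lands on river]
river: ρ → (-2,4,4)
ρ-cycle length = 2 (tail of 1 descent step not counted)

2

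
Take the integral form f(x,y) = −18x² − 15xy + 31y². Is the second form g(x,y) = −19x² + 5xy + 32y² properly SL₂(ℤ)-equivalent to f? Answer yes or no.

D₁ = 2457, D₂ = 2457
river cycle of f (length 20): (31, 15, -18), (-18, 21, 28), (28, 35, -11), (-11, 31, 34), (34, 37, -8), (-8, 43, 19), (19, 33, -18), (-18, 39, 13), (13, 39, -18), (-18, 33, 19), … (10 more)
river cycle of g (length 20): (-19, 43, 8), (8, 37, -34), (-34, 31, 11), (11, 35, -28), (-28, 21, 18), (18, 15, -31), (-31, 47, 2), (2, 49, -7), (-7, 49, 2), (2, 47, -31), … (10 more)
cycles differ ⇒ inequivalent

no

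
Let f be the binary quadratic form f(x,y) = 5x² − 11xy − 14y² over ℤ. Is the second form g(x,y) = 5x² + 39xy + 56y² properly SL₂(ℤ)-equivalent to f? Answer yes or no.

D₁ = 401, D₂ = 401
river cycle of f (length 6): (-14, 11, 5), (5, 19, -2), (-2, 17, 14), (14, 11, -5), (-5, 19, 2), (2, 17, -14)
river cycle of g (length 6): (5, 19, -2), (-2, 17, 14), (14, 11, -5), (-5, 19, 2), (2, 17, -14), (-14, 11, 5)
cycles coincide ⇒ equivalent

yes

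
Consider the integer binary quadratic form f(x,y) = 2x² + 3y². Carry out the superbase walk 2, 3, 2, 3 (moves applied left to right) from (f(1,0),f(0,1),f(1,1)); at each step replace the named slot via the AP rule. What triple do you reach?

start (2,3,5) = (f(1,0),f(0,1),f(1,1))
replace slot 2: 2·(2+5) − 3 = 11 → (2,11,5)
replace slot 3: 2·(2+11) − 5 = 21 → (2,11,21)
replace slot 2: 2·(2+21) − 11 = 35 → (2,35,21)
replace slot 3: 2·(2+35) − 21 = 53 → (2,35,53)

2,35,53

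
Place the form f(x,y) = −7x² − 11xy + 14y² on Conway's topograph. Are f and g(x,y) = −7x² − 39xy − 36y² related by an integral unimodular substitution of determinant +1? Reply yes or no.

D₁ = 513, D₂ = 513
river cycle of f (length 16): (14, 11, -7), (-7, 17, 8), (8, 15, -9), (-9, 21, 2), (2, 19, -19), (-19, 19, 2), (2, 21, -9), (-9, 15, 8), (8, 17, -7), (-7, 11, 14), … (6 more)
river cycle of g (length 16): (-4, 17, 14), (14, 11, -7), (-7, 17, 8), (8, 15, -9), (-9, 21, 2), (2, 19, -19), (-19, 19, 2), (2, 21, -9), (-9, 15, 8), (8, 17, -7), … (6 more)
cycles coincide ⇒ equivalent

yes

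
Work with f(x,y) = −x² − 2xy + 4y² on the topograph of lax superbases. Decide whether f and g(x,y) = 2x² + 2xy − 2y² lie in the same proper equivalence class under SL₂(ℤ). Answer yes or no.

D₁ = 20, D₂ = 20
river cycle of f (length 2): (-1, 4, 1), (1, 4, -1)
river cycle of g (length 2): (-2, 2, 2), (2, 2, -2)
cycles differ ⇒ inequivalent

no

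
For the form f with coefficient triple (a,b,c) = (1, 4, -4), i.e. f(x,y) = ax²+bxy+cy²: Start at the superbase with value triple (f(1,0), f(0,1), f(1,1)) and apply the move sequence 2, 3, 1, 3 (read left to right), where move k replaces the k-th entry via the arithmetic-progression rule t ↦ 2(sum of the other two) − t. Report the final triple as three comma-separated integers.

start (1,-4,1) = (f(1,0),f(0,1),f(1,1))
replace slot 2: 2·(1+1) − (-4) = 8 → (1,8,1)
replace slot 3: 2·(1+8) − 1 = 17 → (1,8,17)
replace slot 1: 2·(8+17) − 1 = 49 → (49,8,17)
replace slot 3: 2·(49+8) − 17 = 97 → (49,8,97)

49,8,97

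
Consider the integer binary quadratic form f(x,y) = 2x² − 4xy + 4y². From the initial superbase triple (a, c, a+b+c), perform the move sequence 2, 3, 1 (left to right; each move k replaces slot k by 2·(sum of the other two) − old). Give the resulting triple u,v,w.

start (2,4,2) = (f(1,0),f(0,1),f(1,1))
replace slot 2: 2·(2+2) − 4 = 4 → (2,4,2)
replace slot 3: 2·(2+4) − 2 = 10 → (2,4,10)
replace slot 1: 2·(4+10) − 2 = 26 → (26,4,10)

26,4,10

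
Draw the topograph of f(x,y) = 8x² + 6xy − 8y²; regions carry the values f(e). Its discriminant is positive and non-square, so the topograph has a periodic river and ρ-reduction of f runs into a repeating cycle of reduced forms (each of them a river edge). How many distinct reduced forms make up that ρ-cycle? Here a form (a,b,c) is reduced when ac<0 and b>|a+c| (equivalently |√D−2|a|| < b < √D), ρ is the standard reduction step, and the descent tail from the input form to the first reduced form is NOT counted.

D = 292, ⌊√D⌋ = 17
river: ρ → (-8,10,6)
river: ρ → (6,14,-4)
river: ρ → (-4,10,12)
river: ρ → (12,14,-2)
river: ρ → (-2,14,12)
river: ρ → (12,10,-4)
river: ρ → (-4,14,6)
river: ρ → (6,10,-8)
river: ρ → (-8,6,8)
river: ρ → (8,10,-6)
river: ρ → (-6,14,4)
river: ρ → (4,10,-12)
river: ρ → (-12,14,2)
river: ρ → (2,14,-12)
river: ρ → (-12,10,4)
river: ρ → (4,14,-6)
river: ρ → (-6,10,8)
river: ρ → (8,6,-8)
ρ-cycle length = 18 (tail of 0 descent steps not counted)

18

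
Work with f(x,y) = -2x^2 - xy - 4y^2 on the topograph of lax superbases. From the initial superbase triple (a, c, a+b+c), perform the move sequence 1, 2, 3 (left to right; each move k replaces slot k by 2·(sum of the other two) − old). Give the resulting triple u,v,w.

start (-2,-4,-7) = (f(1,0),f(0,1),f(1,1))
replace slot 1: 2·((-4)+(-7)) − (-2) = -20 → (-20,-4,-7)
replace slot 2: 2·((-20)+(-7)) − (-4) = -50 → (-20,-50,-7)
replace slot 3: 2·((-20)+(-50)) − (-7) = -133 → (-20,-50,-133)

-20,-50,-133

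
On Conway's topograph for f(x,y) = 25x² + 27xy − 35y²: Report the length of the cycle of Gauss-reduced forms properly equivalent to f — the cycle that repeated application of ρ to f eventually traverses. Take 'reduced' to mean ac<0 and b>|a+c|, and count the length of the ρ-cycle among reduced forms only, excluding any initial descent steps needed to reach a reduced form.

D = 4229, ⌊√D⌋ = 65
river: ρ → (-35,43,17)
river: ρ → (17,59,-11)
river: ρ → (-11,51,37)
river: ρ → (37,23,-25)
river: ρ → (-25,27,35)
river: ρ → (35,43,-17)
river: ρ → (-17,59,11)
river: ρ → (11,51,-37)
river: ρ → (-37,23,25)
river: ρ → (25,27,-35)
ρ-cycle length = 10 (tail of 0 descent steps not counted)

10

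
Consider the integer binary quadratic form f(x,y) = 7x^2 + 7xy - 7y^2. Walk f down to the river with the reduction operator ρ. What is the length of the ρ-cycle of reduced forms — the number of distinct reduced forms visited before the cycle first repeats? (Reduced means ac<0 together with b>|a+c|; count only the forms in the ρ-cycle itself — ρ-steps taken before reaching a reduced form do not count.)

D = 245, ⌊√D⌋ = 15
river: ρ → (-7,7,7)
river: ρ → (7,7,-7)
ρ-cycle length = 2 (tail of 0 descent steps not counted)

2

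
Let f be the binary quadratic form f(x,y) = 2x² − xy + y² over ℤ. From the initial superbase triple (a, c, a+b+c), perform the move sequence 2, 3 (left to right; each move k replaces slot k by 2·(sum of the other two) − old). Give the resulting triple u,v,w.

start (2,1,2) = (f(1,0),f(0,1),f(1,1))
replace slot 2: 2·(2+2) − 1 = 7 → (2,7,2)
replace slot 3: 2·(2+7) − 2 = 16 → (2,7,16)

2,7,16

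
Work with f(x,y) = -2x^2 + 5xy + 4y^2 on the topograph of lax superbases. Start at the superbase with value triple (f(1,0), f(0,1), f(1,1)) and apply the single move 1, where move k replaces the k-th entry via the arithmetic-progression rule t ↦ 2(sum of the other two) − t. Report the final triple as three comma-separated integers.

start (-2,4,7) = (f(1,0),f(0,1),f(1,1))
replace slot 1: 2·(4+7) − (-2) = 24 → (24,4,7)

24,4,7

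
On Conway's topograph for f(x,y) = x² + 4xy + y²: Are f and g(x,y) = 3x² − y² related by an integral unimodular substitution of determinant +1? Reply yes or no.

D₁ = 12, D₂ = 12
river cycle of f (length 2): (1, 2, -2), (-2, 2, 1)
river cycle of g (length 2): (-1, 2, 2), (2, 2, -1)
cycles differ ⇒ inequivalent

no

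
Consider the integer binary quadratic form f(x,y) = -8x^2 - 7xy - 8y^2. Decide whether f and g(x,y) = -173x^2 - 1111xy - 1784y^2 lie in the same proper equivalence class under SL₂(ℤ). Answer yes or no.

D₁ = -207, D₂ = -207
f is negative-definite; reduce −f:
−f: reduced (well bottom): (8,7,8) with a≤c, −a<b≤a
flip sign back: reduced form of f is (-8,-7,-8)
g is negative-definite; reduce −g:
−g: translate: b→73 (≡1111 mod 346), so (173,1111,1784)→(173,73,8)
−g: flip: (173,73,8)→(8,-73,173)
−g: translate: b→7 (≡-73 mod 16), so (8,-73,173)→(8,7,8)
−g: reduced (well bottom): (8,7,8) with a≤c, −a<b≤a
flip sign back: reduced form of g is (-8,-7,-8)
reduced forms (-8, -7, -8) vs (-8, -7, -8) ⇒ equivalent

yes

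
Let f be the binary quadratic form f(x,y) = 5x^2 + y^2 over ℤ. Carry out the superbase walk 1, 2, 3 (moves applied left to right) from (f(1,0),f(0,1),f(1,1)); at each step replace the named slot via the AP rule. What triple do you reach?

start (5,1,6) = (f(1,0),f(0,1),f(1,1))
replace slot 1: 2·(1+6) − 5 = 9 → (9,1,6)
replace slot 2: 2·(9+6) − 1 = 29 → (9,29,6)
replace slot 3: 2·(9+29) − 6 = 70 → (9,29,70)

9,29,70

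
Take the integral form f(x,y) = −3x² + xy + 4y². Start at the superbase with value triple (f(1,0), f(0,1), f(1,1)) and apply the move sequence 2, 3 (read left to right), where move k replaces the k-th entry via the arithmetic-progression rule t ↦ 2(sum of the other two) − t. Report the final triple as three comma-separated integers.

start (-3,4,2) = (f(1,0),f(0,1),f(1,1))
replace slot 2: 2·((-3)+2) − 4 = -6 → (-3,-6,2)
replace slot 3: 2·((-3)+(-6)) − 2 = -20 → (-3,-6,-20)

-3,-6,-20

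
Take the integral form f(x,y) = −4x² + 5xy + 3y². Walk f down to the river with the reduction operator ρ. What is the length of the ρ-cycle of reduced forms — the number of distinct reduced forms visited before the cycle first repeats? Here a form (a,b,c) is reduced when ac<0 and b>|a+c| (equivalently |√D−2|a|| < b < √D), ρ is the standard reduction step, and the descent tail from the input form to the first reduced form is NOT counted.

D = 73, ⌊√D⌋ = 8
river: ρ → (3,7,-2)
river: ρ → (-2,5,6)
river: ρ → (6,7,-1)
river: ρ → (-1,7,6)
river: ρ → (6,5,-2)
river: ρ → (-2,7,3)
river: ρ → (3,5,-4)
river: ρ → (-4,3,4)
river: ρ → (4,5,-3)
river: ρ → (-3,7,2)
river: ρ → (2,5,-6)
river: ρ → (-6,7,1)
river: ρ → (1,7,-6)
river: ρ → (-6,5,2)
river: ρ → (2,7,-3)
river: ρ → (-3,5,4)
river: ρ → (4,3,-4)
river: ρ → (-4,5,3)
ρ-cycle length = 18 (tail of 0 descent steps not counted)

18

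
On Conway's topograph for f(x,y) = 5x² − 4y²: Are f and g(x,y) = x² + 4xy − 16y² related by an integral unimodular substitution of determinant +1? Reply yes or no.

D₁ = 80, D₂ = 80
river cycle of f (length 2): (-4, 8, 1), (1, 8, -4)
river cycle of g (length 2): (1, 8, -4), (-4, 8, 1)
cycles coincide ⇒ equivalent

yes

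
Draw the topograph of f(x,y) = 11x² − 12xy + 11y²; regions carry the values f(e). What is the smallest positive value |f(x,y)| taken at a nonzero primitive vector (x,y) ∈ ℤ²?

translate: b→10 (≡-12 mod 22), so (11,-12,11)→(11,10,10)
flip: (11,10,10)→(10,-10,11)
translate: b→10 (≡-10 mod 20), so (10,-10,11)→(10,10,11)
reduced (well bottom): (10,10,11) with a≤c, −a<b≤a
well minimum = a = 10

10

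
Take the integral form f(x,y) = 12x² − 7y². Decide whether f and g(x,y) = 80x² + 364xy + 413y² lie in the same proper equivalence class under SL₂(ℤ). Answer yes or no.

D₁ = 336, D₂ = 336
river cycle of f (length 4): (-7, 14, 5), (5, 16, -4), (-4, 16, 5), (5, 14, -7)
river cycle of g (length 4): (5, 16, -4), (-4, 16, 5), (5, 14, -7), (-7, 14, 5)
cycles coincide ⇒ equivalent

yes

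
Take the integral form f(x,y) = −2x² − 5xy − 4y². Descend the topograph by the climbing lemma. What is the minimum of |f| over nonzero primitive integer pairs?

translate: b→1 (≡5 mod 4), so (2,5,4)→(2,1,1)
flip: (2,1,1)→(1,-1,2)
translate: b→1 (≡-1 mod 2), so (1,-1,2)→(1,1,2)
reduced (well bottom): (1,1,2) with a≤c, −a<b≤a
well minimum |f| = |-1| = 1 (negative-definite)

1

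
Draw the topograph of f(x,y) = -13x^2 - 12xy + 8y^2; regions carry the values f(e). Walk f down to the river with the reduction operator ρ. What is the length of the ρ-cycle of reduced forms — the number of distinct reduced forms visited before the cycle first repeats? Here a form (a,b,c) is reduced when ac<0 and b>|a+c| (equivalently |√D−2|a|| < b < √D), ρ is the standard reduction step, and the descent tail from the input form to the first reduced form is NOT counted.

D = 560, ⌊√D⌋ = 23
descent: ρ → (8,12,-13)  [lands on river]
river: ρ → (-13,14,7)
river: ρ → (7,14,-13)
river: ρ → (-13,12,8)
river: ρ → (8,20,-5)
river: ρ → (-5,20,8)
ρ-cycle length = 6 (tail of 1 descent step not counted)

6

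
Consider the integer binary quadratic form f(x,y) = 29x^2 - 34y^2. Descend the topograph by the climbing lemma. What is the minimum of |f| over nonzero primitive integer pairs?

descent: ρ → (-34,0,29)
descent: ρ → (29,58,-5)  [lands on river]
river: ρ → (-5,62,5)
river: ρ → (5,58,-29)
river: ρ → (-29,58,5)
river: ρ → (5,62,-5)
river: ρ → (-5,58,29)
closes: descent 2, river 6
min |a| on river = 5

5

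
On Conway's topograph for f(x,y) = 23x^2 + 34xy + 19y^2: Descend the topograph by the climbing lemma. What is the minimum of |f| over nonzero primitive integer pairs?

translate: b→-12 (≡34 mod 46), so (23,34,19)→(23,-12,8)
flip: (23,-12,8)→(8,12,23)
translate: b→-4 (≡12 mod 16), so (8,12,23)→(8,-4,19)
reduced (well bottom): (8,-4,19) with a≤c, −a<b≤a
well minimum = a = 8

8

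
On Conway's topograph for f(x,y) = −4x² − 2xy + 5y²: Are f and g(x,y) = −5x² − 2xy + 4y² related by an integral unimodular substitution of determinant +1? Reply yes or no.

D₁ = 84, D₂ = 84
river cycle of f (length 6): (5, 2, -4), (-4, 6, 3), (3, 6, -4), (-4, 2, 5), (5, 8, -1), (-1, 8, 5)
river cycle of g (length 6): (4, 2, -5), (-5, 8, 1), (1, 8, -5), (-5, 2, 4), (4, 6, -3), (-3, 6, 4)
cycles differ ⇒ inequivalent

no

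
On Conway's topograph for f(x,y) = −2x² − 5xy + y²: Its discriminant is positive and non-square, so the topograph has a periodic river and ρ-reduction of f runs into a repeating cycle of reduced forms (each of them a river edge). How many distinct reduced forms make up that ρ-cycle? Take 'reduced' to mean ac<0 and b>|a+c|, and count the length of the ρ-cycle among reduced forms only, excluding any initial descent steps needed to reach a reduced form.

D = 33, ⌊√D⌋ = 5
descent: ρ → (1,5,-2)  [lands on river]
river: ρ → (-2,3,3)
river: ρ → (3,3,-2)
river: ρ → (-2,5,1)
ρ-cycle length = 4 (tail of 1 descent step not counted)

4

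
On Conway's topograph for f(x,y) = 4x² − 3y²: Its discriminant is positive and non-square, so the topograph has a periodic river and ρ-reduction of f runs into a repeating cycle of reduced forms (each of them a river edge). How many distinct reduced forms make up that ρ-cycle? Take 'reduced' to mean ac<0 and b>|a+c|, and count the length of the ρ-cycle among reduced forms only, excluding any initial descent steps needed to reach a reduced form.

D = 48, ⌊√D⌋ = 6
descent: ρ → (-3,6,1)  [lands on river]
river: ρ → (1,6,-3)
ρ-cycle length = 2 (tail of 1 descent step not counted)

2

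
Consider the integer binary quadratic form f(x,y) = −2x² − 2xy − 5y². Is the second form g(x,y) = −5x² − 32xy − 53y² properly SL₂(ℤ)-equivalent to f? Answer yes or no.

D₁ = -36, D₂ = -36
f is negative-definite; reduce −f:
−f: reduced (well bottom): (2,2,5) with a≤c, −a<b≤a
flip sign back: reduced form of f is (-2,-2,-5)
g is negative-definite; reduce −g:
−g: translate: b→2 (≡32 mod 10), so (5,32,53)→(5,2,2)
−g: flip: (5,2,2)→(2,-2,5)
−g: translate: b→2 (≡-2 mod 4), so (2,-2,5)→(2,2,5)
−g: reduced (well bottom): (2,2,5) with a≤c, −a<b≤a
flip sign back: reduced form of g is (-2,-2,-5)
reduced forms (-2, -2, -5) vs (-2, -2, -5) ⇒ equivalent

yes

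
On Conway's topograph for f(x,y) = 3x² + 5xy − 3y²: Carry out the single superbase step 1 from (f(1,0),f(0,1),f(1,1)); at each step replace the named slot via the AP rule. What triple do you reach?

start (3,-3,5) = (f(1,0),f(0,1),f(1,1))
replace slot 1: 2·((-3)+5) − 3 = 1 → (1,-3,5)

1,-3,5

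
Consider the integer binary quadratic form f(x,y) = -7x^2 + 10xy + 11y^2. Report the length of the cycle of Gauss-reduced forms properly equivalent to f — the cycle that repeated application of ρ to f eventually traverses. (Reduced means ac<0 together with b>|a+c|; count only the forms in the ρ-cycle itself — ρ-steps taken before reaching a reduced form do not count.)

D = 408, ⌊√D⌋ = 20
river: ρ → (11,12,-6)
river: ρ → (-6,12,11)
river: ρ → (11,10,-7)
river: ρ → (-7,18,3)
river: ρ → (3,18,-7)
river: ρ → (-7,10,11)
ρ-cycle length = 6 (tail of 0 descent steps not counted)

6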